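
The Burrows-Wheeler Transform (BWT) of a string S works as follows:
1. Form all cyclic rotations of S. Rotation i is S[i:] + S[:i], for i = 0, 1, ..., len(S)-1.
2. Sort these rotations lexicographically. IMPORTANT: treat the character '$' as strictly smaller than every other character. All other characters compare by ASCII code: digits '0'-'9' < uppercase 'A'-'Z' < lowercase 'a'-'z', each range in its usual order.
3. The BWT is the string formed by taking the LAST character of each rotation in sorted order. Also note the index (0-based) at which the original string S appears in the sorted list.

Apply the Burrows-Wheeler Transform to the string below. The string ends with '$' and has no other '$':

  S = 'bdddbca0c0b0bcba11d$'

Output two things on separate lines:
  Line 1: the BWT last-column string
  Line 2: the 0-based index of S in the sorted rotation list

Answer: dcbaa1cb0cd0$0bb1ddb
12

Derivation:
All 20 rotations (rotation i = S[i:]+S[:i]):
  rot[0] = bdddbca0c0b0bcba11d$
  rot[1] = dddbca0c0b0bcba11d$b
  rot[2] = ddbca0c0b0bcba11d$bd
  rot[3] = dbca0c0b0bcba11d$bdd
  rot[4] = bca0c0b0bcba11d$bddd
  rot[5] = ca0c0b0bcba11d$bdddb
  rot[6] = a0c0b0bcba11d$bdddbc
  rot[7] = 0c0b0bcba11d$bdddbca
  rot[8] = c0b0bcba11d$bdddbca0
  rot[9] = 0b0bcba11d$bdddbca0c
  rot[10] = b0bcba11d$bdddbca0c0
  rot[11] = 0bcba11d$bdddbca0c0b
  rot[12] = bcba11d$bdddbca0c0b0
  rot[13] = cba11d$bdddbca0c0b0b
  rot[14] = ba11d$bdddbca0c0b0bc
  rot[15] = a11d$bdddbca0c0b0bcb
  rot[16] = 11d$bdddbca0c0b0bcba
  rot[17] = 1d$bdddbca0c0b0bcba1
  rot[18] = d$bdddbca0c0b0bcba11
  rot[19] = $bdddbca0c0b0bcba11d
Sorted (with $ < everything):
  sorted[0] = $bdddbca0c0b0bcba11d  (last char: 'd')
  sorted[1] = 0b0bcba11d$bdddbca0c  (last char: 'c')
  sorted[2] = 0bcba11d$bdddbca0c0b  (last char: 'b')
  sorted[3] = 0c0b0bcba11d$bdddbca  (last char: 'a')
  sorted[4] = 11d$bdddbca0c0b0bcba  (last char: 'a')
  sorted[5] = 1d$bdddbca0c0b0bcba1  (last char: '1')
  sorted[6] = a0c0b0bcba11d$bdddbc  (last char: 'c')
  sorted[7] = a11d$bdddbca0c0b0bcb  (last char: 'b')
  sorted[8] = b0bcba11d$bdddbca0c0  (last char: '0')
  sorted[9] = ba11d$bdddbca0c0b0bc  (last char: 'c')
  sorted[10] = bca0c0b0bcba11d$bddd  (last char: 'd')
  sorted[11] = bcba11d$bdddbca0c0b0  (last char: '0')
  sorted[12] = bdddbca0c0b0bcba11d$  (last char: '$')
  sorted[13] = c0b0bcba11d$bdddbca0  (last char: '0')
  sorted[14] = ca0c0b0bcba11d$bdddb  (last char: 'b')
  sorted[15] = cba11d$bdddbca0c0b0b  (last char: 'b')
  sorted[16] = d$bdddbca0c0b0bcba11  (last char: '1')
  sorted[17] = dbca0c0b0bcba11d$bdd  (last char: 'd')
  sorted[18] = ddbca0c0b0bcba11d$bd  (last char: 'd')
  sorted[19] = dddbca0c0b0bcba11d$b  (last char: 'b')
Last column: dcbaa1cb0cd0$0bb1ddb
Original string S is at sorted index 12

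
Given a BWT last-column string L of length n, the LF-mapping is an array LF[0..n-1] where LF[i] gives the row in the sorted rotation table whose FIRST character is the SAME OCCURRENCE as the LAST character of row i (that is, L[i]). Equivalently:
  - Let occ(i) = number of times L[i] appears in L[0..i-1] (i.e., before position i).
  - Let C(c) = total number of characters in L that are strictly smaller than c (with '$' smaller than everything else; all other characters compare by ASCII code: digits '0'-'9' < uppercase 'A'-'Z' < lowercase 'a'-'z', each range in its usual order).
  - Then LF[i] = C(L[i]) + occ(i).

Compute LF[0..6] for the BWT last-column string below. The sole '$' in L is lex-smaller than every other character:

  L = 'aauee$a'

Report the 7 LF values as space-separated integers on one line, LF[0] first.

Answer: 1 2 6 4 5 0 3

Derivation:
Char counts: '$':1, 'a':3, 'e':2, 'u':1
C (first-col start): C('$')=0, C('a')=1, C('e')=4, C('u')=6
L[0]='a': occ=0, LF[0]=C('a')+0=1+0=1
L[1]='a': occ=1, LF[1]=C('a')+1=1+1=2
L[2]='u': occ=0, LF[2]=C('u')+0=6+0=6
L[3]='e': occ=0, LF[3]=C('e')+0=4+0=4
L[4]='e': occ=1, LF[4]=C('e')+1=4+1=5
L[5]='$': occ=0, LF[5]=C('$')+0=0+0=0
L[6]='a': occ=2, LF[6]=C('a')+2=1+2=3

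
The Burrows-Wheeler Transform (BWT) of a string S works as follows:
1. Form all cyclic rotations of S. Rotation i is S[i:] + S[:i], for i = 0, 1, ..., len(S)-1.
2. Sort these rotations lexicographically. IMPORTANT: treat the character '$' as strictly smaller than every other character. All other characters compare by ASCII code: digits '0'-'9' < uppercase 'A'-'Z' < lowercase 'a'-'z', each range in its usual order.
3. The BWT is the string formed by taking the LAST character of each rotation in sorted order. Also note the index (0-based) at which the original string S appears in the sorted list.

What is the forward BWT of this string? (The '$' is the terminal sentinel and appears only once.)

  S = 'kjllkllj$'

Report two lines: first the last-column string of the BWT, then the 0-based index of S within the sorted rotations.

Answer: jlk$lllkj
3

Derivation:
All 9 rotations (rotation i = S[i:]+S[:i]):
  rot[0] = kjllkllj$
  rot[1] = jllkllj$k
  rot[2] = llkllj$kj
  rot[3] = lkllj$kjl
  rot[4] = kllj$kjll
  rot[5] = llj$kjllk
  rot[6] = lj$kjllkl
  rot[7] = j$kjllkll
  rot[8] = $kjllkllj
Sorted (with $ < everything):
  sorted[0] = $kjllkllj  (last char: 'j')
  sorted[1] = j$kjllkll  (last char: 'l')
  sorted[2] = jllkllj$k  (last char: 'k')
  sorted[3] = kjllkllj$  (last char: '$')
  sorted[4] = kllj$kjll  (last char: 'l')
  sorted[5] = lj$kjllkl  (last char: 'l')
  sorted[6] = lkllj$kjl  (last char: 'l')
  sorted[7] = llj$kjllk  (last char: 'k')
  sorted[8] = llkllj$kj  (last char: 'j')
Last column: jlk$lllkj
Original string S is at sorted index 3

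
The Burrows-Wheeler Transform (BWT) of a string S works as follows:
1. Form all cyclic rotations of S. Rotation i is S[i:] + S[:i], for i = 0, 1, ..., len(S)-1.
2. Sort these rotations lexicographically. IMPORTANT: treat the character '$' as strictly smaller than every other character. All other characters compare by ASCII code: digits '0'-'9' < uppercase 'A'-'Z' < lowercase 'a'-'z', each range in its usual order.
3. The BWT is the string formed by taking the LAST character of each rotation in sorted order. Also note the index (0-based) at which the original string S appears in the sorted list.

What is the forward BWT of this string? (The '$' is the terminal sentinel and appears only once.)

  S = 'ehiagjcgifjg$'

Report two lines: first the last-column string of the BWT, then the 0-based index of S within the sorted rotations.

Answer: gij$ijcaehggf
3

Derivation:
All 13 rotations (rotation i = S[i:]+S[:i]):
  rot[0] = ehiagjcgifjg$
  rot[1] = hiagjcgifjg$e
  rot[2] = iagjcgifjg$eh
  rot[3] = agjcgifjg$ehi
  rot[4] = gjcgifjg$ehia
  rot[5] = jcgifjg$ehiag
  rot[6] = cgifjg$ehiagj
  rot[7] = gifjg$ehiagjc
  rot[8] = ifjg$ehiagjcg
  rot[9] = fjg$ehiagjcgi
  rot[10] = jg$ehiagjcgif
  rot[11] = g$ehiagjcgifj
  rot[12] = $ehiagjcgifjg
Sorted (with $ < everything):
  sorted[0] = $ehiagjcgifjg  (last char: 'g')
  sorted[1] = agjcgifjg$ehi  (last char: 'i')
  sorted[2] = cgifjg$ehiagj  (last char: 'j')
  sorted[3] = ehiagjcgifjg$  (last char: '$')
  sorted[4] = fjg$ehiagjcgi  (last char: 'i')
  sorted[5] = g$ehiagjcgifj  (last char: 'j')
  sorted[6] = gifjg$ehiagjc  (last char: 'c')
  sorted[7] = gjcgifjg$ehia  (last char: 'a')
  sorted[8] = hiagjcgifjg$e  (last char: 'e')
  sorted[9] = iagjcgifjg$eh  (last char: 'h')
  sorted[10] = ifjg$ehiagjcg  (last char: 'g')
  sorted[11] = jcgifjg$ehiag  (last char: 'g')
  sorted[12] = jg$ehiagjcgif  (last char: 'f')
Last column: gij$ijcaehggf
Original string S is at sorted index 3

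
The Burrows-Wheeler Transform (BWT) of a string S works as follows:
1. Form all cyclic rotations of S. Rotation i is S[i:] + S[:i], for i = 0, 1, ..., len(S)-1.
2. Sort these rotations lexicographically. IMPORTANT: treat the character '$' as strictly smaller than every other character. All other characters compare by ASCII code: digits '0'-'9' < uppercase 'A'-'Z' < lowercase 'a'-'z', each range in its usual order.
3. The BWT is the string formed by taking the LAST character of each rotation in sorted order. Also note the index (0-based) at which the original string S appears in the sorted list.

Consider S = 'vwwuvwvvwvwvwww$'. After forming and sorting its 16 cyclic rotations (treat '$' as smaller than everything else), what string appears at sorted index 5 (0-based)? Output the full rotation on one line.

Answer: vwvwww$vwwuvwvvw

Derivation:
All 16 rotations (rotation i = S[i:]+S[:i]):
  rot[0] = vwwuvwvvwvwvwww$
  rot[1] = wwuvwvvwvwvwww$v
  rot[2] = wuvwvvwvwvwww$vw
  rot[3] = uvwvvwvwvwww$vww
  rot[4] = vwvvwvwvwww$vwwu
  rot[5] = wvvwvwvwww$vwwuv
  rot[6] = vvwvwvwww$vwwuvw
  rot[7] = vwvwvwww$vwwuvwv
  rot[8] = wvwvwww$vwwuvwvv
  rot[9] = vwvwww$vwwuvwvvw
  rot[10] = wvwww$vwwuvwvvwv
  rot[11] = vwww$vwwuvwvvwvw
  rot[12] = www$vwwuvwvvwvwv
  rot[13] = ww$vwwuvwvvwvwvw
  rot[14] = w$vwwuvwvvwvwvww
  rot[15] = $vwwuvwvvwvwvwww
Sorted (with $ < everything):
  sorted[0] = $vwwuvwvvwvwvwww
  sorted[1] = uvwvvwvwvwww$vww
  sorted[2] = vvwvwvwww$vwwuvw
  sorted[3] = vwvvwvwvwww$vwwu
  sorted[4] = vwvwvwww$vwwuvwv
  sorted[5] = vwvwww$vwwuvwvvw
  sorted[6] = vwwuvwvvwvwvwww$
  sorted[7] = vwww$vwwuvwvvwvw
  sorted[8] = w$vwwuvwvvwvwvww
  sorted[9] = wuvwvvwvwvwww$vw
  sorted[10] = wvvwvwvwww$vwwuv
  sorted[11] = wvwvwww$vwwuvwvv
  sorted[12] = wvwww$vwwuvwvvwv
  sorted[13] = ww$vwwuvwvvwvwvw
  sorted[14] = wwuvwvvwvwvwww$v
  sorted[15] = www$vwwuvwvvwvwv
sorted[5] = vwvwww$vwwuvwvvw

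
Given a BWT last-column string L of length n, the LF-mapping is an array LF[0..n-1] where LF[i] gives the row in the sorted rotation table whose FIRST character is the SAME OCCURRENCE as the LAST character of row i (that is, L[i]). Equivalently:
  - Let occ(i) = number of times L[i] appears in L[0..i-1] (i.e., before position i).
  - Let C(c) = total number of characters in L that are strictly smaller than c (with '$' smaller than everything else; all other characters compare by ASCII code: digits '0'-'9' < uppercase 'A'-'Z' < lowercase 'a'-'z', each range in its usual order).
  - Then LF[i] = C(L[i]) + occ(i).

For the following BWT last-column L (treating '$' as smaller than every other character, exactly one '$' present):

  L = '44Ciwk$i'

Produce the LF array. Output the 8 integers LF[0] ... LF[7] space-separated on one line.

Char counts: '$':1, '4':2, 'C':1, 'i':2, 'k':1, 'w':1
C (first-col start): C('$')=0, C('4')=1, C('C')=3, C('i')=4, C('k')=6, C('w')=7
L[0]='4': occ=0, LF[0]=C('4')+0=1+0=1
L[1]='4': occ=1, LF[1]=C('4')+1=1+1=2
L[2]='C': occ=0, LF[2]=C('C')+0=3+0=3
L[3]='i': occ=0, LF[3]=C('i')+0=4+0=4
L[4]='w': occ=0, LF[4]=C('w')+0=7+0=7
L[5]='k': occ=0, LF[5]=C('k')+0=6+0=6
L[6]='$': occ=0, LF[6]=C('$')+0=0+0=0
L[7]='i': occ=1, LF[7]=C('i')+1=4+1=5

Answer: 1 2 3 4 7 6 0 5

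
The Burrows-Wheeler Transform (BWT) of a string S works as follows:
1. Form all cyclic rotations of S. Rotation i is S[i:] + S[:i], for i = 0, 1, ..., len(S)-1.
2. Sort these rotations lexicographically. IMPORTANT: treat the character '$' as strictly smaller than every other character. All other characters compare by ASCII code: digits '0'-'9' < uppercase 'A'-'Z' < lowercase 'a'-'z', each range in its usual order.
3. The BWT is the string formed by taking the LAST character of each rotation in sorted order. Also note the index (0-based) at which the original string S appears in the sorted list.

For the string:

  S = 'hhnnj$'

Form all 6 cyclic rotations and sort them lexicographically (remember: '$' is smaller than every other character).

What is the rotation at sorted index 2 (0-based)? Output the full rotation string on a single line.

All 6 rotations (rotation i = S[i:]+S[:i]):
  rot[0] = hhnnj$
  rot[1] = hnnj$h
  rot[2] = nnj$hh
  rot[3] = nj$hhn
  rot[4] = j$hhnn
  rot[5] = $hhnnj
Sorted (with $ < everything):
  sorted[0] = $hhnnj
  sorted[1] = hhnnj$
  sorted[2] = hnnj$h
  sorted[3] = j$hhnn
  sorted[4] = nj$hhn
  sorted[5] = nnj$hh
sorted[2] = hnnj$h

Answer: hnnj$h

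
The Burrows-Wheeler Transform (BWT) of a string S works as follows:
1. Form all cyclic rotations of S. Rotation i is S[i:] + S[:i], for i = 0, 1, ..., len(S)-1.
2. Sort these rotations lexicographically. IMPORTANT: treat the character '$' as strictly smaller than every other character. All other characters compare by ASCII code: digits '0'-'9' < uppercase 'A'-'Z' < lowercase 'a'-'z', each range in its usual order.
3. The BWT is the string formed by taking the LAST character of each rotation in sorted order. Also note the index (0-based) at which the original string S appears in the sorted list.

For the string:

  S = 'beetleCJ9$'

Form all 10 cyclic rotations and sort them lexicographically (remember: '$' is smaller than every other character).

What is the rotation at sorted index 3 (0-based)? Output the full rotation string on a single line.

Answer: J9$beetleC

Derivation:
All 10 rotations (rotation i = S[i:]+S[:i]):
  rot[0] = beetleCJ9$
  rot[1] = eetleCJ9$b
  rot[2] = etleCJ9$be
  rot[3] = tleCJ9$bee
  rot[4] = leCJ9$beet
  rot[5] = eCJ9$beetl
  rot[6] = CJ9$beetle
  rot[7] = J9$beetleC
  rot[8] = 9$beetleCJ
  rot[9] = $beetleCJ9
Sorted (with $ < everything):
  sorted[0] = $beetleCJ9
  sorted[1] = 9$beetleCJ
  sorted[2] = CJ9$beetle
  sorted[3] = J9$beetleC
  sorted[4] = beetleCJ9$
  sorted[5] = eCJ9$beetl
  sorted[6] = eetleCJ9$b
  sorted[7] = etleCJ9$be
  sorted[8] = leCJ9$beet
  sorted[9] = tleCJ9$bee
sorted[3] = J9$beetleC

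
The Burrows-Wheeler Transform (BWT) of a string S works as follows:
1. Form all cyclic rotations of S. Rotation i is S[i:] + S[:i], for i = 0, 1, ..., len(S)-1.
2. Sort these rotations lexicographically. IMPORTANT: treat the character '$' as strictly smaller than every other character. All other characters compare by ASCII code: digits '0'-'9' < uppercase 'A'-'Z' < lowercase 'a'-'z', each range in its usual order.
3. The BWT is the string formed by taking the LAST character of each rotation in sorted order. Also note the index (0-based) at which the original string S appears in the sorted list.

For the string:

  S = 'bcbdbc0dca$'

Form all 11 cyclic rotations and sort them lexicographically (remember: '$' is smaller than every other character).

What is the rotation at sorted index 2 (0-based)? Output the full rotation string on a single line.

All 11 rotations (rotation i = S[i:]+S[:i]):
  rot[0] = bcbdbc0dca$
  rot[1] = cbdbc0dca$b
  rot[2] = bdbc0dca$bc
  rot[3] = dbc0dca$bcb
  rot[4] = bc0dca$bcbd
  rot[5] = c0dca$bcbdb
  rot[6] = 0dca$bcbdbc
  rot[7] = dca$bcbdbc0
  rot[8] = ca$bcbdbc0d
  rot[9] = a$bcbdbc0dc
  rot[10] = $bcbdbc0dca
Sorted (with $ < everything):
  sorted[0] = $bcbdbc0dca
  sorted[1] = 0dca$bcbdbc
  sorted[2] = a$bcbdbc0dc
  sorted[3] = bc0dca$bcbd
  sorted[4] = bcbdbc0dca$
  sorted[5] = bdbc0dca$bc
  sorted[6] = c0dca$bcbdb
  sorted[7] = ca$bcbdbc0d
  sorted[8] = cbdbc0dca$b
  sorted[9] = dbc0dca$bcb
  sorted[10] = dca$bcbdbc0
sorted[2] = a$bcbdbc0dc

Answer: a$bcbdbc0dc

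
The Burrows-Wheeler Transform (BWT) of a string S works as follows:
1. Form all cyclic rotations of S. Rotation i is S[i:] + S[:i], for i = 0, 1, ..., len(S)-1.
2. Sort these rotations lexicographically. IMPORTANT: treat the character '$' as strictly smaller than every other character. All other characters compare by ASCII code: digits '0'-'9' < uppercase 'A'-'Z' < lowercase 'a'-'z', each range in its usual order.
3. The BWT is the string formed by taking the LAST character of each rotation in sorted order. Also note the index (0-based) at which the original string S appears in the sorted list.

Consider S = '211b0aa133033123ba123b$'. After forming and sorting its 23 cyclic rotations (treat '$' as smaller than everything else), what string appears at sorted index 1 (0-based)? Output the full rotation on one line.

All 23 rotations (rotation i = S[i:]+S[:i]):
  rot[0] = 211b0aa133033123ba123b$
  rot[1] = 11b0aa133033123ba123b$2
  rot[2] = 1b0aa133033123ba123b$21
  rot[3] = b0aa133033123ba123b$211
  rot[4] = 0aa133033123ba123b$211b
  rot[5] = aa133033123ba123b$211b0
  rot[6] = a133033123ba123b$211b0a
  rot[7] = 133033123ba123b$211b0aa
  rot[8] = 33033123ba123b$211b0aa1
  rot[9] = 3033123ba123b$211b0aa13
  rot[10] = 033123ba123b$211b0aa133
  rot[11] = 33123ba123b$211b0aa1330
  rot[12] = 3123ba123b$211b0aa13303
  rot[13] = 123ba123b$211b0aa133033
  rot[14] = 23ba123b$211b0aa1330331
  rot[15] = 3ba123b$211b0aa13303312
  rot[16] = ba123b$211b0aa133033123
  rot[17] = a123b$211b0aa133033123b
  rot[18] = 123b$211b0aa133033123ba
  rot[19] = 23b$211b0aa133033123ba1
  rot[20] = 3b$211b0aa133033123ba12
  rot[21] = b$211b0aa133033123ba123
  rot[22] = $211b0aa133033123ba123b
Sorted (with $ < everything):
  sorted[0] = $211b0aa133033123ba123b
  sorted[1] = 033123ba123b$211b0aa133
  sorted[2] = 0aa133033123ba123b$211b
  sorted[3] = 11b0aa133033123ba123b$2
  sorted[4] = 123b$211b0aa133033123ba
  sorted[5] = 123ba123b$211b0aa133033
  sorted[6] = 133033123ba123b$211b0aa
  sorted[7] = 1b0aa133033123ba123b$21
  sorted[8] = 211b0aa133033123ba123b$
  sorted[9] = 23b$211b0aa133033123ba1
  sorted[10] = 23ba123b$211b0aa1330331
  sorted[11] = 3033123ba123b$211b0aa13
  sorted[12] = 3123ba123b$211b0aa13303
  sorted[13] = 33033123ba123b$211b0aa1
  sorted[14] = 33123ba123b$211b0aa1330
  sorted[15] = 3b$211b0aa133033123ba12
  sorted[16] = 3ba123b$211b0aa13303312
  sorted[17] = a123b$211b0aa133033123b
  sorted[18] = a133033123ba123b$211b0a
  sorted[19] = aa133033123ba123b$211b0
  sorted[20] = b$211b0aa133033123ba123
  sorted[21] = b0aa133033123ba123b$211
  sorted[22] = ba123b$211b0aa133033123
sorted[1] = 033123ba123b$211b0aa133

Answer: 033123ba123b$211b0aa133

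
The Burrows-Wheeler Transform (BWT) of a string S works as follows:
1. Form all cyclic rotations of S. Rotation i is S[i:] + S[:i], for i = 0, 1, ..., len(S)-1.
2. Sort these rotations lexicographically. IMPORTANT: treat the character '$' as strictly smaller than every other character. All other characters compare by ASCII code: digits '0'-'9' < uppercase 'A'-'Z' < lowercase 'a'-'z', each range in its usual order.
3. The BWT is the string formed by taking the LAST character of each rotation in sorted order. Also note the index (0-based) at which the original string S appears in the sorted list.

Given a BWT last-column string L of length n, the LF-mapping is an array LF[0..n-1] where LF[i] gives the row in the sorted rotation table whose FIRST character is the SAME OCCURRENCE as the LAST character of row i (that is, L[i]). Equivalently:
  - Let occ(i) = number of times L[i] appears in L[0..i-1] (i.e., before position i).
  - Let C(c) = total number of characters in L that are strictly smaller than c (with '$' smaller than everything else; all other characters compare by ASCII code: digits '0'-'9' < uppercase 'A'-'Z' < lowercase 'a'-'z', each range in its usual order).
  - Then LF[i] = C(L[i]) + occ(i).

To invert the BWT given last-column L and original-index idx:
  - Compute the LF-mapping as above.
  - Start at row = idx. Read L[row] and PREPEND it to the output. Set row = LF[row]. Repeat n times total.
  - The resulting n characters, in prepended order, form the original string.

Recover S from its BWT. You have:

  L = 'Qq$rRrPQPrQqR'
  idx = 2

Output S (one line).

LF mapping: 3 8 0 10 6 11 1 4 2 12 5 9 7
Walk LF starting at row 2, prepending L[row]:
  step 1: row=2, L[2]='$', prepend. Next row=LF[2]=0
  step 2: row=0, L[0]='Q', prepend. Next row=LF[0]=3
  step 3: row=3, L[3]='r', prepend. Next row=LF[3]=10
  step 4: row=10, L[10]='Q', prepend. Next row=LF[10]=5
  step 5: row=5, L[5]='r', prepend. Next row=LF[5]=11
  step 6: row=11, L[11]='q', prepend. Next row=LF[11]=9
  step 7: row=9, L[9]='r', prepend. Next row=LF[9]=12
  step 8: row=12, L[12]='R', prepend. Next row=LF[12]=7
  step 9: row=7, L[7]='Q', prepend. Next row=LF[7]=4
  step 10: row=4, L[4]='R', prepend. Next row=LF[4]=6
  step 11: row=6, L[6]='P', prepend. Next row=LF[6]=1
  step 12: row=1, L[1]='q', prepend. Next row=LF[1]=8
  step 13: row=8, L[8]='P', prepend. Next row=LF[8]=2
Reversed output: PqPRQRrqrQrQ$

Answer: PqPRQRrqrQrQ$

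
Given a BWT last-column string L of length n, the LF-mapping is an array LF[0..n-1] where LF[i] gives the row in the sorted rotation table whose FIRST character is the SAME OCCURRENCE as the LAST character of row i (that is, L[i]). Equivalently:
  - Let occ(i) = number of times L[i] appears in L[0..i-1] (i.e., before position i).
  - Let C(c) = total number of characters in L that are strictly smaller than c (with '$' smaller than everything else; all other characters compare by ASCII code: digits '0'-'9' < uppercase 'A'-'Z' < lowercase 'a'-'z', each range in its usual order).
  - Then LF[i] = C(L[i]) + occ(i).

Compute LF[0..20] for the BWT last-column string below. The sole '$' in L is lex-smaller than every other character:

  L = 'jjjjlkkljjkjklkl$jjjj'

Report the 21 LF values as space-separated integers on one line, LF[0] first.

Answer: 1 2 3 4 17 12 13 18 5 6 14 7 15 19 16 20 0 8 9 10 11

Derivation:
Char counts: '$':1, 'j':11, 'k':5, 'l':4
C (first-col start): C('$')=0, C('j')=1, C('k')=12, C('l')=17
L[0]='j': occ=0, LF[0]=C('j')+0=1+0=1
L[1]='j': occ=1, LF[1]=C('j')+1=1+1=2
L[2]='j': occ=2, LF[2]=C('j')+2=1+2=3
L[3]='j': occ=3, LF[3]=C('j')+3=1+3=4
L[4]='l': occ=0, LF[4]=C('l')+0=17+0=17
L[5]='k': occ=0, LF[5]=C('k')+0=12+0=12
L[6]='k': occ=1, LF[6]=C('k')+1=12+1=13
L[7]='l': occ=1, LF[7]=C('l')+1=17+1=18
L[8]='j': occ=4, LF[8]=C('j')+4=1+4=5
L[9]='j': occ=5, LF[9]=C('j')+5=1+5=6
L[10]='k': occ=2, LF[10]=C('k')+2=12+2=14
L[11]='j': occ=6, LF[11]=C('j')+6=1+6=7
L[12]='k': occ=3, LF[12]=C('k')+3=12+3=15
L[13]='l': occ=2, LF[13]=C('l')+2=17+2=19
L[14]='k': occ=4, LF[14]=C('k')+4=12+4=16
L[15]='l': occ=3, LF[15]=C('l')+3=17+3=20
L[16]='$': occ=0, LF[16]=C('$')+0=0+0=0
L[17]='j': occ=7, LF[17]=C('j')+7=1+7=8
L[18]='j': occ=8, LF[18]=C('j')+8=1+8=9
L[19]='j': occ=9, LF[19]=C('j')+9=1+9=10
L[20]='j': occ=10, LF[20]=C('j')+10=1+10=11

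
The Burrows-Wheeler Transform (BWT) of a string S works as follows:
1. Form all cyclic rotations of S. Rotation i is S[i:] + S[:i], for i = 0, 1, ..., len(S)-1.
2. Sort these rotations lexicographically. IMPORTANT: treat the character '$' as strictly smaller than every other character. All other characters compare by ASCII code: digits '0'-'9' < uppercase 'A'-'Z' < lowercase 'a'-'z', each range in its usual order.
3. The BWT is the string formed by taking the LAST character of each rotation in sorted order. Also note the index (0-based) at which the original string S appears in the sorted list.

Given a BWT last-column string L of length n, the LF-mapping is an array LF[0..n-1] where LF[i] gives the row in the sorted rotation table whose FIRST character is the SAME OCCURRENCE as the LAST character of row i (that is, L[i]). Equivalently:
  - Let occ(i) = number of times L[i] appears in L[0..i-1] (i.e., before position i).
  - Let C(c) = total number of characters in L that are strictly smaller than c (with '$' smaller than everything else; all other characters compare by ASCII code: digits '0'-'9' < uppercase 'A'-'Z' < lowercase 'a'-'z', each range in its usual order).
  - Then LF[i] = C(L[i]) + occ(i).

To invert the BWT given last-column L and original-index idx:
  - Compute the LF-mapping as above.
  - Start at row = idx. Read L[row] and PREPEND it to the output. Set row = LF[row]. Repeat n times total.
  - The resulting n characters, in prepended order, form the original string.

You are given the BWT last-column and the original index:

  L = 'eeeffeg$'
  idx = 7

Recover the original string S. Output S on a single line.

Answer: gfefeee$

Derivation:
LF mapping: 1 2 3 5 6 4 7 0
Walk LF starting at row 7, prepending L[row]:
  step 1: row=7, L[7]='$', prepend. Next row=LF[7]=0
  step 2: row=0, L[0]='e', prepend. Next row=LF[0]=1
  step 3: row=1, L[1]='e', prepend. Next row=LF[1]=2
  step 4: row=2, L[2]='e', prepend. Next row=LF[2]=3
  step 5: row=3, L[3]='f', prepend. Next row=LF[3]=5
  step 6: row=5, L[5]='e', prepend. Next row=LF[5]=4
  step 7: row=4, L[4]='f', prepend. Next row=LF[4]=6
  step 8: row=6, L[6]='g', prepend. Next row=LF[6]=7
Reversed output: gfefeee$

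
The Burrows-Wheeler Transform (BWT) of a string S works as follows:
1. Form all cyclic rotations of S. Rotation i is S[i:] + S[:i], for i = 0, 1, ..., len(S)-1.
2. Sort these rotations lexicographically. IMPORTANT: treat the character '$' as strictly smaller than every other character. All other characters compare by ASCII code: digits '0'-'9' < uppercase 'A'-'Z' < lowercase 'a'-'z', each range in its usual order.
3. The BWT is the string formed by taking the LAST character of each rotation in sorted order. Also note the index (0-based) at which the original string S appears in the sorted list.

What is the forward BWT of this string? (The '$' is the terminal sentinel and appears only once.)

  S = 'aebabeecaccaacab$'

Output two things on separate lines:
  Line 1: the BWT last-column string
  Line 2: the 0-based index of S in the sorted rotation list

All 17 rotations (rotation i = S[i:]+S[:i]):
  rot[0] = aebabeecaccaacab$
  rot[1] = ebabeecaccaacab$a
  rot[2] = babeecaccaacab$ae
  rot[3] = abeecaccaacab$aeb
  rot[4] = beecaccaacab$aeba
  rot[5] = eecaccaacab$aebab
  rot[6] = ecaccaacab$aebabe
  rot[7] = caccaacab$aebabee
  rot[8] = accaacab$aebabeec
  rot[9] = ccaacab$aebabeeca
  rot[10] = caacab$aebabeecac
  rot[11] = aacab$aebabeecacc
  rot[12] = acab$aebabeecacca
  rot[13] = cab$aebabeecaccaa
  rot[14] = ab$aebabeecaccaac
  rot[15] = b$aebabeecaccaaca
  rot[16] = $aebabeecaccaacab
Sorted (with $ < everything):
  sorted[0] = $aebabeecaccaacab  (last char: 'b')
  sorted[1] = aacab$aebabeecacc  (last char: 'c')
  sorted[2] = ab$aebabeecaccaac  (last char: 'c')
  sorted[3] = abeecaccaacab$aeb  (last char: 'b')
  sorted[4] = acab$aebabeecacca  (last char: 'a')
  sorted[5] = accaacab$aebabeec  (last char: 'c')
  sorted[6] = aebabeecaccaacab$  (last char: '$')
  sorted[7] = b$aebabeecaccaaca  (last char: 'a')
  sorted[8] = babeecaccaacab$ae  (last char: 'e')
  sorted[9] = beecaccaacab$aeba  (last char: 'a')
  sorted[10] = caacab$aebabeecac  (last char: 'c')
  sorted[11] = cab$aebabeecaccaa  (last char: 'a')
  sorted[12] = caccaacab$aebabee  (last char: 'e')
  sorted[13] = ccaacab$aebabeeca  (last char: 'a')
  sorted[14] = ebabeecaccaacab$a  (last char: 'a')
  sorted[15] = ecaccaacab$aebabe  (last char: 'e')
  sorted[16] = eecaccaacab$aebab  (last char: 'b')
Last column: bccbac$aeacaeaaeb
Original string S is at sorted index 6

Answer: bccbac$aeacaeaaeb
6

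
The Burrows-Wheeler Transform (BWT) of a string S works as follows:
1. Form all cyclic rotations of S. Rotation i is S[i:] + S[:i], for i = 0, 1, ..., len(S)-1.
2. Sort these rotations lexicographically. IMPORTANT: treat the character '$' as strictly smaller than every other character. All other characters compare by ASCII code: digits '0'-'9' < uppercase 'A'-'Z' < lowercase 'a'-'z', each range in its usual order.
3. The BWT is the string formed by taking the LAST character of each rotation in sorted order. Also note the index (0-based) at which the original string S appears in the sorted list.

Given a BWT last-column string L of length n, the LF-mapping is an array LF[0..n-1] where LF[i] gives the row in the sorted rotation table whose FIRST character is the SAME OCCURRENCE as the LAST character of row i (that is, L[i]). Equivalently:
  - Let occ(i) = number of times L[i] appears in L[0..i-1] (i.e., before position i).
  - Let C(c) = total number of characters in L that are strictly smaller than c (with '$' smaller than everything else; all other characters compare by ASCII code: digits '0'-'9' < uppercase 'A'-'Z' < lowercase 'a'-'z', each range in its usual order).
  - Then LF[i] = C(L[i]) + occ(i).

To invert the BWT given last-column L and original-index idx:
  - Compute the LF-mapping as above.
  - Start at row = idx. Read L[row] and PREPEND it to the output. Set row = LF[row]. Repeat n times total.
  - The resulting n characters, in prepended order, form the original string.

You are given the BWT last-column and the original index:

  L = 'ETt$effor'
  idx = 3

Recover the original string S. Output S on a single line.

LF mapping: 1 2 8 0 3 4 5 6 7
Walk LF starting at row 3, prepending L[row]:
  step 1: row=3, L[3]='$', prepend. Next row=LF[3]=0
  step 2: row=0, L[0]='E', prepend. Next row=LF[0]=1
  step 3: row=1, L[1]='T', prepend. Next row=LF[1]=2
  step 4: row=2, L[2]='t', prepend. Next row=LF[2]=8
  step 5: row=8, L[8]='r', prepend. Next row=LF[8]=7
  step 6: row=7, L[7]='o', prepend. Next row=LF[7]=6
  step 7: row=6, L[6]='f', prepend. Next row=LF[6]=5
  step 8: row=5, L[5]='f', prepend. Next row=LF[5]=4
  step 9: row=4, L[4]='e', prepend. Next row=LF[4]=3
Reversed output: effortTE$

Answer: effortTE$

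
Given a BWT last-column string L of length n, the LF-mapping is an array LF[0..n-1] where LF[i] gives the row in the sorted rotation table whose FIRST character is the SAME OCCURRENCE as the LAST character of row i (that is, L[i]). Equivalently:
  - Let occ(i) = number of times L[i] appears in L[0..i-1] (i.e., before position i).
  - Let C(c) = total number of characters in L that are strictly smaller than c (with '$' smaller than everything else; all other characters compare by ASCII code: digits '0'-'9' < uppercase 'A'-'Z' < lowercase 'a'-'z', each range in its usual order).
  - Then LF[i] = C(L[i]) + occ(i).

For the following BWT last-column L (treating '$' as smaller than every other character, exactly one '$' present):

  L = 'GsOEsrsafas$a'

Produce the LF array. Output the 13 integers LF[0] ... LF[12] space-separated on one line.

Char counts: '$':1, 'E':1, 'G':1, 'O':1, 'a':3, 'f':1, 'r':1, 's':4
C (first-col start): C('$')=0, C('E')=1, C('G')=2, C('O')=3, C('a')=4, C('f')=7, C('r')=8, C('s')=9
L[0]='G': occ=0, LF[0]=C('G')+0=2+0=2
L[1]='s': occ=0, LF[1]=C('s')+0=9+0=9
L[2]='O': occ=0, LF[2]=C('O')+0=3+0=3
L[3]='E': occ=0, LF[3]=C('E')+0=1+0=1
L[4]='s': occ=1, LF[4]=C('s')+1=9+1=10
L[5]='r': occ=0, LF[5]=C('r')+0=8+0=8
L[6]='s': occ=2, LF[6]=C('s')+2=9+2=11
L[7]='a': occ=0, LF[7]=C('a')+0=4+0=4
L[8]='f': occ=0, LF[8]=C('f')+0=7+0=7
L[9]='a': occ=1, LF[9]=C('a')+1=4+1=5
L[10]='s': occ=3, LF[10]=C('s')+3=9+3=12
L[11]='$': occ=0, LF[11]=C('$')+0=0+0=0
L[12]='a': occ=2, LF[12]=C('a')+2=4+2=6

Answer: 2 9 3 1 10 8 11 4 7 5 12 0 6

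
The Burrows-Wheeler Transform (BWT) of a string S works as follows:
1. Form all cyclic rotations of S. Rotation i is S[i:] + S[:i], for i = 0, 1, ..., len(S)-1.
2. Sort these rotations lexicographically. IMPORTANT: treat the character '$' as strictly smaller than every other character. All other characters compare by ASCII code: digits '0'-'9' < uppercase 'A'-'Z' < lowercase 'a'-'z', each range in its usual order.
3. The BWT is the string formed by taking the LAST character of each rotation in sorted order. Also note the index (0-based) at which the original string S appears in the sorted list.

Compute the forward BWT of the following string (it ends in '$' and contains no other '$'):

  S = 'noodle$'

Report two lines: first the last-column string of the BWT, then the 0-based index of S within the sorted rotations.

All 7 rotations (rotation i = S[i:]+S[:i]):
  rot[0] = noodle$
  rot[1] = oodle$n
  rot[2] = odle$no
  rot[3] = dle$noo
  rot[4] = le$nood
  rot[5] = e$noodl
  rot[6] = $noodle
Sorted (with $ < everything):
  sorted[0] = $noodle  (last char: 'e')
  sorted[1] = dle$noo  (last char: 'o')
  sorted[2] = e$noodl  (last char: 'l')
  sorted[3] = le$nood  (last char: 'd')
  sorted[4] = noodle$  (last char: '$')
  sorted[5] = odle$no  (last char: 'o')
  sorted[6] = oodle$n  (last char: 'n')
Last column: eold$on
Original string S is at sorted index 4

Answer: eold$on
4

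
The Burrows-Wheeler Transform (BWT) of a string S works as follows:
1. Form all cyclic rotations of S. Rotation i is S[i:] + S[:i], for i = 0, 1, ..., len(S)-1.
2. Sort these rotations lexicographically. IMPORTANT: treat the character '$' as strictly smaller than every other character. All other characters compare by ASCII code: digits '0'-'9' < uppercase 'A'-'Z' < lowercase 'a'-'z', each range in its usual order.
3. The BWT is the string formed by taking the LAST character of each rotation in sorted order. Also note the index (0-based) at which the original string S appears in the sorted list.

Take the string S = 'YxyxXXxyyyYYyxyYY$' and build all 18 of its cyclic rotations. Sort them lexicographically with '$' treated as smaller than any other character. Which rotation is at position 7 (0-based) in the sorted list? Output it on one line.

Answer: YyxyYY$YxyxXXxyyyY

Derivation:
All 18 rotations (rotation i = S[i:]+S[:i]):
  rot[0] = YxyxXXxyyyYYyxyYY$
  rot[1] = xyxXXxyyyYYyxyYY$Y
  rot[2] = yxXXxyyyYYyxyYY$Yx
  rot[3] = xXXxyyyYYyxyYY$Yxy
  rot[4] = XXxyyyYYyxyYY$Yxyx
  rot[5] = XxyyyYYyxyYY$YxyxX
  rot[6] = xyyyYYyxyYY$YxyxXX
  rot[7] = yyyYYyxyYY$YxyxXXx
  rot[8] = yyYYyxyYY$YxyxXXxy
  rot[9] = yYYyxyYY$YxyxXXxyy
  rot[10] = YYyxyYY$YxyxXXxyyy
  rot[11] = YyxyYY$YxyxXXxyyyY
  rot[12] = yxyYY$YxyxXXxyyyYY
  rot[13] = xyYY$YxyxXXxyyyYYy
  rot[14] = yYY$YxyxXXxyyyYYyx
  rot[15] = YY$YxyxXXxyyyYYyxy
  rot[16] = Y$YxyxXXxyyyYYyxyY
  rot[17] = $YxyxXXxyyyYYyxyYY
Sorted (with $ < everything):
  sorted[0] = $YxyxXXxyyyYYyxyYY
  sorted[1] = XXxyyyYYyxyYY$Yxyx
  sorted[2] = XxyyyYYyxyYY$YxyxX
  sorted[3] = Y$YxyxXXxyyyYYyxyY
  sorted[4] = YY$YxyxXXxyyyYYyxy
  sorted[5] = YYyxyYY$YxyxXXxyyy
  sorted[6] = YxyxXXxyyyYYyxyYY$
  sorted[7] = YyxyYY$YxyxXXxyyyY
  sorted[8] = xXXxyyyYYyxyYY$Yxy
  sorted[9] = xyYY$YxyxXXxyyyYYy
  sorted[10] = xyxXXxyyyYYyxyYY$Y
  sorted[11] = xyyyYYyxyYY$YxyxXX
  sorted[12] = yYY$YxyxXXxyyyYYyx
  sorted[13] = yYYyxyYY$YxyxXXxyy
  sorted[14] = yxXXxyyyYYyxyYY$Yx
  sorted[15] = yxyYY$YxyxXXxyyyYY
  sorted[16] = yyYYyxyYY$YxyxXXxy
  sorted[17] = yyyYYyxyYY$YxyxXXx
sorted[7] = YyxyYY$YxyxXXxyyyY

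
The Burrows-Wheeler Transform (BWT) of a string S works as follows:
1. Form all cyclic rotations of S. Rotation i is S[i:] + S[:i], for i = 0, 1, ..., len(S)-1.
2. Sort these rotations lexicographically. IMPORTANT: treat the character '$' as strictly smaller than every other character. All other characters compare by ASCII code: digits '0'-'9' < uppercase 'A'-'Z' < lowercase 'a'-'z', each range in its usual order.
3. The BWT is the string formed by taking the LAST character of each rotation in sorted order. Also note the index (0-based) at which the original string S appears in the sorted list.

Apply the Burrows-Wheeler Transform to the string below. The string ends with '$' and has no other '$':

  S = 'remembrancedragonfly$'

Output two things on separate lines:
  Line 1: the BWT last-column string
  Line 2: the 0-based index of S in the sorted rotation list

Answer: yrrmnecmrnafeeaogdb$l
19

Derivation:
All 21 rotations (rotation i = S[i:]+S[:i]):
  rot[0] = remembrancedragonfly$
  rot[1] = emembrancedragonfly$r
  rot[2] = membrancedragonfly$re
  rot[3] = embrancedragonfly$rem
  rot[4] = mbrancedragonfly$reme
  rot[5] = brancedragonfly$remem
  rot[6] = rancedragonfly$rememb
  rot[7] = ancedragonfly$remembr
  rot[8] = ncedragonfly$remembra
  rot[9] = cedragonfly$remembran
  rot[10] = edragonfly$remembranc
  rot[11] = dragonfly$remembrance
  rot[12] = ragonfly$remembranced
  rot[13] = agonfly$remembrancedr
  rot[14] = gonfly$remembrancedra
  rot[15] = onfly$remembrancedrag
  rot[16] = nfly$remembrancedrago
  rot[17] = fly$remembrancedragon
  rot[18] = ly$remembrancedragonf
  rot[19] = y$remembrancedragonfl
  rot[20] = $remembrancedragonfly
Sorted (with $ < everything):
  sorted[0] = $remembrancedragonfly  (last char: 'y')
  sorted[1] = agonfly$remembrancedr  (last char: 'r')
  sorted[2] = ancedragonfly$remembr  (last char: 'r')
  sorted[3] = brancedragonfly$remem  (last char: 'm')
  sorted[4] = cedragonfly$remembran  (last char: 'n')
  sorted[5] = dragonfly$remembrance  (last char: 'e')
  sorted[6] = edragonfly$remembranc  (last char: 'c')
  sorted[7] = embrancedragonfly$rem  (last char: 'm')
  sorted[8] = emembrancedragonfly$r  (last char: 'r')
  sorted[9] = fly$remembrancedragon  (last char: 'n')
  sorted[10] = gonfly$remembrancedra  (last char: 'a')
  sorted[11] = ly$remembrancedragonf  (last char: 'f')
  sorted[12] = mbrancedragonfly$reme  (last char: 'e')
  sorted[13] = membrancedragonfly$re  (last char: 'e')
  sorted[14] = ncedragonfly$remembra  (last char: 'a')
  sorted[15] = nfly$remembrancedrago  (last char: 'o')
  sorted[16] = onfly$remembrancedrag  (last char: 'g')
  sorted[17] = ragonfly$remembranced  (last char: 'd')
  sorted[18] = rancedragonfly$rememb  (last char: 'b')
  sorted[19] = remembrancedragonfly$  (last char: '$')
  sorted[20] = y$remembrancedragonfl  (last char: 'l')
Last column: yrrmnecmrnafeeaogdb$l
Original string S is at sorted index 19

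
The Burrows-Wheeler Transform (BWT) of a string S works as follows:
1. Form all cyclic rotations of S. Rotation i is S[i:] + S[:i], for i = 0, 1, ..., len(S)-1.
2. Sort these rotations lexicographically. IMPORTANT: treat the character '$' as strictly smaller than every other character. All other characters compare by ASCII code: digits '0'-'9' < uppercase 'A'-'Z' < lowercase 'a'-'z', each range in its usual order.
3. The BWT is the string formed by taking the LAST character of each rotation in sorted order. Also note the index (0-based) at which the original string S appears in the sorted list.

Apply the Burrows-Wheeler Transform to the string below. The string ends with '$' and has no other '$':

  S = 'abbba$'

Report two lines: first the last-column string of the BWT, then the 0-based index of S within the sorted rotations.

Answer: ab$bba
2

Derivation:
All 6 rotations (rotation i = S[i:]+S[:i]):
  rot[0] = abbba$
  rot[1] = bbba$a
  rot[2] = bba$ab
  rot[3] = ba$abb
  rot[4] = a$abbb
  rot[5] = $abbba
Sorted (with $ < everything):
  sorted[0] = $abbba  (last char: 'a')
  sorted[1] = a$abbb  (last char: 'b')
  sorted[2] = abbba$  (last char: '$')
  sorted[3] = ba$abb  (last char: 'b')
  sorted[4] = bba$ab  (last char: 'b')
  sorted[5] = bbba$a  (last char: 'a')
Last column: ab$bba
Original string S is at sorted index 2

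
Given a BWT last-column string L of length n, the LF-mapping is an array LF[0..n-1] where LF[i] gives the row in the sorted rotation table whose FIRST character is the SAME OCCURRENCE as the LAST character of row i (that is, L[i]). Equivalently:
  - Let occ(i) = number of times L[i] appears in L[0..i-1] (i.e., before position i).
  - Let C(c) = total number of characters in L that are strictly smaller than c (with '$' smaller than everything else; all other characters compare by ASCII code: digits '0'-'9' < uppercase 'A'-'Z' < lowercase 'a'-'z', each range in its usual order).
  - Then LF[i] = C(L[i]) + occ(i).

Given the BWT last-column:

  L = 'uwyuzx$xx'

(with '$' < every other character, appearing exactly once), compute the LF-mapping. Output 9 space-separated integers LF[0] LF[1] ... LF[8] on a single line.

Answer: 1 3 7 2 8 4 0 5 6

Derivation:
Char counts: '$':1, 'u':2, 'w':1, 'x':3, 'y':1, 'z':1
C (first-col start): C('$')=0, C('u')=1, C('w')=3, C('x')=4, C('y')=7, C('z')=8
L[0]='u': occ=0, LF[0]=C('u')+0=1+0=1
L[1]='w': occ=0, LF[1]=C('w')+0=3+0=3
L[2]='y': occ=0, LF[2]=C('y')+0=7+0=7
L[3]='u': occ=1, LF[3]=C('u')+1=1+1=2
L[4]='z': occ=0, LF[4]=C('z')+0=8+0=8
L[5]='x': occ=0, LF[5]=C('x')+0=4+0=4
L[6]='$': occ=0, LF[6]=C('$')+0=0+0=0
L[7]='x': occ=1, LF[7]=C('x')+1=4+1=5
L[8]='x': occ=2, LF[8]=C('x')+2=4+2=6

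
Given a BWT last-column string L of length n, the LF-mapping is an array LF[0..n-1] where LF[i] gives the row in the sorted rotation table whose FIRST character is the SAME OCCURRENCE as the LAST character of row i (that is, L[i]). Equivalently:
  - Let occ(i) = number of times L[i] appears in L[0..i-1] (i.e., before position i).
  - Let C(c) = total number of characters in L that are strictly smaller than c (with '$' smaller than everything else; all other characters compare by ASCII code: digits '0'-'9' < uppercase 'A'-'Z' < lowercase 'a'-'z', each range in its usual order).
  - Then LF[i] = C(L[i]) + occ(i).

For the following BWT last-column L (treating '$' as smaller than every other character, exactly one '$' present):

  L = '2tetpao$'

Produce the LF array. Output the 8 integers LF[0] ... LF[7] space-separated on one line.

Answer: 1 6 3 7 5 2 4 0

Derivation:
Char counts: '$':1, '2':1, 'a':1, 'e':1, 'o':1, 'p':1, 't':2
C (first-col start): C('$')=0, C('2')=1, C('a')=2, C('e')=3, C('o')=4, C('p')=5, C('t')=6
L[0]='2': occ=0, LF[0]=C('2')+0=1+0=1
L[1]='t': occ=0, LF[1]=C('t')+0=6+0=6
L[2]='e': occ=0, LF[2]=C('e')+0=3+0=3
L[3]='t': occ=1, LF[3]=C('t')+1=6+1=7
L[4]='p': occ=0, LF[4]=C('p')+0=5+0=5
L[5]='a': occ=0, LF[5]=C('a')+0=2+0=2
L[6]='o': occ=0, LF[6]=C('o')+0=4+0=4
L[7]='$': occ=0, LF[7]=C('$')+0=0+0=0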